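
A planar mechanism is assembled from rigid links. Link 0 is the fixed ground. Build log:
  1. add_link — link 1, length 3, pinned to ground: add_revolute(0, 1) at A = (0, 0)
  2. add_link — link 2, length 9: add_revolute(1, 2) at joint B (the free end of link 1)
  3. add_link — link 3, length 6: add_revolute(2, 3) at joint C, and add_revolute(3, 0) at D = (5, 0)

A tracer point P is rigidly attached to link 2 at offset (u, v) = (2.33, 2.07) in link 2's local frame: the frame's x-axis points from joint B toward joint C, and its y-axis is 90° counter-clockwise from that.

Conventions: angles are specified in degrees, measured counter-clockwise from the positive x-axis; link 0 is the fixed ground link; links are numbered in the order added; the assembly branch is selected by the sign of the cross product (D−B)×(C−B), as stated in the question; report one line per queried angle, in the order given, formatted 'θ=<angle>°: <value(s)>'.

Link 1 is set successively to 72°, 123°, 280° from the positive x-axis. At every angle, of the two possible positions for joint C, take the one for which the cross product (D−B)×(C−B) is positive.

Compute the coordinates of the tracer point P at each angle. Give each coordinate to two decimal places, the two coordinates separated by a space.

A=(0,0), D=(5.00,0)
θ=72°: B = A + 3.00·(cos72°, sin72°) = (0.9271, 2.8532)
θ=72°: |BD| = 4.9729
θ=72°: circle(B,9.00) ∩ circle(D,6.00): a=7.0110, h=5.6432
θ=72°:   candidates: C₊=(9.9071,3.4526) cross=28.063; C₋=(3.4315,-5.7914) cross=-28.063
θ=72°:   branch + wants cross > 0 → take C=(9.9071,3.4526) (cross=28.063)
θ=72°: ex = (C−B)/|BC| = (0.9978,0.0666); ey = (-0.0666,0.9978)
θ=72°: P = B + 2.33·ex + 2.07·ey = (3.1140,5.0738)
θ=123°: B = A + 3.00·(cos123°, sin123°) = (-1.6339, 2.5160)
θ=123°: |BD| = 7.0950
θ=123°: circle(B,9.00) ∩ circle(D,6.00): a=6.7187, h=5.9882
θ=123°:   candidates: C₊=(6.7717,5.7325) cross=42.486; C₋=(2.5247,-5.4656) cross=-42.486
θ=123°:   branch + wants cross > 0 → take C=(6.7717,5.7325) (cross=42.486)
θ=123°: ex = (C−B)/|BC| = (0.9340,0.3574); ey = (-0.3574,0.9340)
θ=123°: P = B + 2.33·ex + 2.07·ey = (-0.1976,5.2820)
θ=280°: B = A + 3.00·(cos280°, sin280°) = (0.5209, -2.9544)
θ=280°: |BD| = 5.3657
θ=280°: circle(B,9.00) ∩ circle(D,6.00): a=6.8762, h=5.8068
θ=280°:   candidates: C₊=(3.0636,5.6789) cross=31.157; C₋=(9.4582,-4.0156) cross=-31.157
θ=280°:   branch + wants cross > 0 → take C=(3.0636,5.6789) (cross=31.157)
θ=280°: ex = (C−B)/|BC| = (0.2825,0.9593); ey = (-0.9593,0.2825)
θ=280°: P = B + 2.33·ex + 2.07·ey = (-0.8065,-0.1345)

θ=72°: 3.11 5.07
θ=123°: -0.20 5.28
θ=280°: -0.81 -0.13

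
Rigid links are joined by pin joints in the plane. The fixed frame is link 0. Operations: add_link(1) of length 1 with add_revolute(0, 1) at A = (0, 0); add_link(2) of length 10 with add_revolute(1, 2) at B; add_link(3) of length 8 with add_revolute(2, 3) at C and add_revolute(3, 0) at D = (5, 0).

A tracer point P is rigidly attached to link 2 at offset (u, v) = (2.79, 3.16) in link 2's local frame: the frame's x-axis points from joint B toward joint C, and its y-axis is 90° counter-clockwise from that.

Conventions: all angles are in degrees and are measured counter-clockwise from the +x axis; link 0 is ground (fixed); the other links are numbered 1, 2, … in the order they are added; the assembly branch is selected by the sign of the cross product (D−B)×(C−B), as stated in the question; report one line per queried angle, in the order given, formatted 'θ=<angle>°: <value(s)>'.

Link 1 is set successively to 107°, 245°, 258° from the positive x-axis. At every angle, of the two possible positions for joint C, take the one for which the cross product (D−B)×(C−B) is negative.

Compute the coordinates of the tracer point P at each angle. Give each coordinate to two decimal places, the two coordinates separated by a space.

A=(0,0), D=(5.00,0)
θ=107°: B = A + 1.00·(cos107°, sin107°) = (-0.2924, 0.9563)
θ=107°: |BD| = 5.3781
θ=107°: circle(B,10.00) ∩ circle(D,8.00): a=6.0360, h=7.9729
θ=107°:   candidates: C₊=(7.0651,7.7289) cross=42.879; C₋=(4.2297,-7.9628) cross=-42.879
θ=107°:   branch - wants cross < 0 → take C=(4.2297,-7.9628) (cross=-42.879)
θ=107°: ex = (C−B)/|BC| = (0.4522,-0.8919); ey = (0.8919,0.4522)
θ=107°: P = B + 2.79·ex + 3.16·ey = (3.7877,-0.1032)
θ=245°: B = A + 1.00·(cos245°, sin245°) = (-0.4226, -0.9063)
θ=245°: |BD| = 5.4978
θ=245°: circle(B,10.00) ∩ circle(D,8.00): a=6.0229, h=7.9827
θ=245°:   candidates: C₊=(4.2020,7.9601) cross=43.888; C₋=(6.8339,-7.7870) cross=-43.888
θ=245°:   branch - wants cross < 0 → take C=(6.8339,-7.7870) (cross=-43.888)
θ=245°: ex = (C−B)/|BC| = (0.7256,-0.6881); ey = (0.6881,0.7256)
θ=245°: P = B + 2.79·ex + 3.16·ey = (3.7762,-0.5330)
θ=258°: B = A + 1.00·(cos258°, sin258°) = (-0.2079, -0.9781)
θ=258°: |BD| = 5.2990
θ=258°: circle(B,10.00) ∩ circle(D,8.00): a=6.0464, h=7.9650
θ=258°:   candidates: C₊=(4.2643,7.9661) cross=42.206; C₋=(7.2048,-7.6902) cross=-42.206
θ=258°:   branch - wants cross < 0 → take C=(7.2048,-7.6902) (cross=-42.206)
θ=258°: ex = (C−B)/|BC| = (0.7413,-0.6712); ey = (0.6712,0.7413)
θ=258°: P = B + 2.79·ex + 3.16·ey = (3.9812,-0.5084)

θ=107°: 3.79 -0.10
θ=245°: 3.78 -0.53
θ=258°: 3.98 -0.51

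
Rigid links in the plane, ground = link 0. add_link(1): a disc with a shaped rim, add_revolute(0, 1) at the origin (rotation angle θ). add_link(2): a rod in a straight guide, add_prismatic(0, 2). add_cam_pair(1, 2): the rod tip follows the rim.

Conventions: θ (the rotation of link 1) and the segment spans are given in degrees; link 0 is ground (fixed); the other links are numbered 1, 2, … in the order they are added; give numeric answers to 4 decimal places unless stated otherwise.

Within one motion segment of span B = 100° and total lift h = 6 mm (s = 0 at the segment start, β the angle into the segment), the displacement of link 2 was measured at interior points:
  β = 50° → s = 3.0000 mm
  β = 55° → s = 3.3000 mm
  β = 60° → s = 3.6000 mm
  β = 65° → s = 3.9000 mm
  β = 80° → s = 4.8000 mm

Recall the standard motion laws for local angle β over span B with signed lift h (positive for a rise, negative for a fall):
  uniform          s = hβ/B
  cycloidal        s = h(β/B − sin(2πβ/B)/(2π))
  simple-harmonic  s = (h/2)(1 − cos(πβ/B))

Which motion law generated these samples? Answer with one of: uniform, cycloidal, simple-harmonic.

candidates at β/B = r: uniform s = h·r (linear in β); cycloidal s = h·(r − sin(2πr)/(2π)); simple-harmonic s = (h/2)(1 − cos(πr))
β=50°: printed 3.0000 | uniform 3.0000, cycloidal 3.0000, simple-harmonic 3.0000
β=55°: printed 3.3000 | uniform 3.3000, cycloidal 3.5951, simple-harmonic 3.4693
β=60°: printed 3.6000 | uniform 3.6000, cycloidal 4.1613, simple-harmonic 3.9271
β=65°: printed 3.9000 | uniform 3.9000, cycloidal 4.6726, simple-harmonic 4.3620
β=80°: printed 4.8000 | uniform 4.8000, cycloidal 5.7082, simple-harmonic 5.4271
only one law matches every sample → uniform

uniform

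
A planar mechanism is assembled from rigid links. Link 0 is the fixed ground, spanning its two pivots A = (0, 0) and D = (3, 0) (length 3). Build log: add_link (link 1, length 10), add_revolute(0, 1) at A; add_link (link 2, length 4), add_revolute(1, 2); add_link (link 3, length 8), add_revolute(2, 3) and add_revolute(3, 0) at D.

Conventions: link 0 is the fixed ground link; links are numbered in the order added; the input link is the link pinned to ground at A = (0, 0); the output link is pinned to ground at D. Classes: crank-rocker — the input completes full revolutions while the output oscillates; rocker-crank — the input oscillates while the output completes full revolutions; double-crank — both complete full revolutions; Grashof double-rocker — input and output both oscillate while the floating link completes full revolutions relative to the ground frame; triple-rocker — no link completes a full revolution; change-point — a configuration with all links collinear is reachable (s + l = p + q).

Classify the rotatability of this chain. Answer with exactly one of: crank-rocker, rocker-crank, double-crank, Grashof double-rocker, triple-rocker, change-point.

lengths: ground=3, input=10, coupler=4, output=8
sorted: s=3 (shortest), l=10 (longest), p+q=12
s + l = 13 vs p + q = 12
s + l > p + q → non-Grashof → no link fully rotates → triple-rocker

triple-rocker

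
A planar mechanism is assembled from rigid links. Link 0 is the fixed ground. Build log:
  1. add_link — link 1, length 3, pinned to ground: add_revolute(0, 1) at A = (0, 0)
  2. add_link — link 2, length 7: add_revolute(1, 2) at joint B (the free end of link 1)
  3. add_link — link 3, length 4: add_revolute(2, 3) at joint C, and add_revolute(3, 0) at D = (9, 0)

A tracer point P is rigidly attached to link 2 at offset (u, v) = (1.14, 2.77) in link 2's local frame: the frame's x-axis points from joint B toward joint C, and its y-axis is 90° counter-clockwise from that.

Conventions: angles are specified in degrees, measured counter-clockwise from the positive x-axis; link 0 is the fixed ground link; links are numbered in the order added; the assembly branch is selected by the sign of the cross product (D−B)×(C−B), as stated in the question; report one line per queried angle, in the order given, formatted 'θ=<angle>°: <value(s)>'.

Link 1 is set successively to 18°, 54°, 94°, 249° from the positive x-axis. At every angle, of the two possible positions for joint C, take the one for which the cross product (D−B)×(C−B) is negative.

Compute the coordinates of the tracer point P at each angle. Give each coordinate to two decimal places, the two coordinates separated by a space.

A=(0,0), D=(9.00,0)
θ=18°: B = A + 3.00·(cos18°, sin18°) = (2.8532, 0.9271)
θ=18°: |BD| = 6.2163
θ=18°: circle(B,7.00) ∩ circle(D,4.00): a=5.7625, h=3.9742
θ=18°:   candidates: C₊=(9.1439,3.9974) cross=24.705; C₋=(7.9585,-3.8620) cross=-24.705
θ=18°:   branch - wants cross < 0 → take C=(7.9585,-3.8620) (cross=-24.705)
θ=18°: ex = (C−B)/|BC| = (0.7293,-0.6842); ey = (0.6842,0.7293)
θ=18°: P = B + 1.14·ex + 2.77·ey = (5.5797,2.1674)
θ=54°: B = A + 3.00·(cos54°, sin54°) = (1.7634, 2.4271)
θ=54°: |BD| = 7.6328
θ=54°: circle(B,7.00) ∩ circle(D,4.00): a=5.9781, h=3.6417
θ=54°:   candidates: C₊=(8.5892,3.9788) cross=27.796; C₋=(6.2732,-2.9266) cross=-27.796
θ=54°:   branch - wants cross < 0 → take C=(6.2732,-2.9266) (cross=-27.796)
θ=54°: ex = (C−B)/|BC| = (0.6443,-0.7648); ey = (0.7648,0.6443)
θ=54°: P = B + 1.14·ex + 2.77·ey = (4.6163,3.3398)
θ=94°: B = A + 3.00·(cos94°, sin94°) = (-0.2093, 2.9927)
θ=94°: |BD| = 9.6833
θ=94°: circle(B,7.00) ∩ circle(D,4.00): a=6.5456, h=2.4809
θ=94°:   candidates: C₊=(6.7826,3.3292) cross=24.023; C₋=(5.2492,-1.3897) cross=-24.023
θ=94°:   branch - wants cross < 0 → take C=(5.2492,-1.3897) (cross=-24.023)
θ=94°: ex = (C−B)/|BC| = (0.7798,-0.6261); ey = (0.6261,0.7798)
θ=94°: P = B + 1.14·ex + 2.77·ey = (2.4139,4.4390)
θ=249°: B = A + 3.00·(cos249°, sin249°) = (-1.0751, -2.8007)
θ=249°: |BD| = 10.4571
θ=249°: circle(B,7.00) ∩ circle(D,4.00): a=6.8064, h=1.6347
θ=249°:   candidates: C₊=(5.0448,0.5972) cross=17.095; C₋=(5.9205,-2.5528) cross=-17.095
θ=249°:   branch - wants cross < 0 → take C=(5.9205,-2.5528) (cross=-17.095)
θ=249°: ex = (C−B)/|BC| = (0.9994,0.0354); ey = (-0.0354,0.9994)
θ=249°: P = B + 1.14·ex + 2.77·ey = (-0.0339,0.0079)

θ=18°: 5.58 2.17
θ=54°: 4.62 3.34
θ=94°: 2.41 4.44
θ=249°: -0.03 0.01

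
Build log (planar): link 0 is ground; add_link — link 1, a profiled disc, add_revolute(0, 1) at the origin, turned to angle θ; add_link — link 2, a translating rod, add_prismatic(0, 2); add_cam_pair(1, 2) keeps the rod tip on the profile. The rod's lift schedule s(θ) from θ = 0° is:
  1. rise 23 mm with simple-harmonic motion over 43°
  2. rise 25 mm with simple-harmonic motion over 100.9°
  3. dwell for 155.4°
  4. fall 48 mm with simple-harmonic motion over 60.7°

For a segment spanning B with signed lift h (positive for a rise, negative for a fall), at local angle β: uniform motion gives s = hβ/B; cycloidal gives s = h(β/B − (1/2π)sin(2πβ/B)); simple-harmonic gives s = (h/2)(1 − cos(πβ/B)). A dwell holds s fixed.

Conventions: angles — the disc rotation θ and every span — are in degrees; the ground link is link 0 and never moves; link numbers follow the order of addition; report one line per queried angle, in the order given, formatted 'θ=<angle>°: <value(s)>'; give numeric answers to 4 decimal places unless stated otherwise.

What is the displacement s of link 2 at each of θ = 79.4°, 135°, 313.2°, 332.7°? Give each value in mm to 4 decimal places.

seg 1 [0°–43°] simple-harmonic, h=23: full span → s += 23 → s = 23.0000
seg 2 [43°–143.9°] simple-harmonic, h=25: θ=79.4° here. β=36.4, B=100.9. 25/2·(1 − cos(π·0.3608)) = 7.2045 → s = 30.2045
seg 2 [43°–143.9°] simple-harmonic, h=25: θ=135° here. β=92, B=100.9. 25/2·(1 − cos(π·0.9118)) = 24.5231 → s = 47.5231
seg 2 [43°–143.9°] simple-harmonic, h=25: full span → s += 25 → s = 48.0000
seg 3 [143.9°–299.3°] dwell: s stays 48.0000
seg 4 [299.3°–360°] simple-harmonic, h=-48: θ=313.2° here. β=13.9, B=60.7. -48/2·(1 − cos(π·0.2290)) = -5.9473 → s = 42.0527
seg 4 [299.3°–360°] simple-harmonic, h=-48: θ=332.7° here. β=33.4, B=60.7. -48/2·(1 − cos(π·0.5502)) = -27.7728 → s = 20.2272

θ=79.4°: 30.2045
θ=135°: 47.5231
θ=313.2°: 42.0527
θ=332.7°: 20.2272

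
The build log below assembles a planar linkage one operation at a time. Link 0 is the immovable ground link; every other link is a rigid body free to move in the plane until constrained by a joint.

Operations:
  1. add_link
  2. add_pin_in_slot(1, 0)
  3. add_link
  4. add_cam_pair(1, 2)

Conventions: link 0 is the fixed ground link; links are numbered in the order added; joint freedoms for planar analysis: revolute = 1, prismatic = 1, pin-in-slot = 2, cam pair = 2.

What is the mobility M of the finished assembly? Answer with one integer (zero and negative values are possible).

L=1 J1=0 J2=0
add link → L=2 J1=0 J2=0
PS@1,0 dof=2 J2 → L=2 J1=0 J2=1
add link → L=3 J1=0 J2=1
C@1,2 dof=2 J2 → L=3 J1=0 J2=2
M=3(L−1)−2J1−J2=3·2−2·0−2=4

M = 4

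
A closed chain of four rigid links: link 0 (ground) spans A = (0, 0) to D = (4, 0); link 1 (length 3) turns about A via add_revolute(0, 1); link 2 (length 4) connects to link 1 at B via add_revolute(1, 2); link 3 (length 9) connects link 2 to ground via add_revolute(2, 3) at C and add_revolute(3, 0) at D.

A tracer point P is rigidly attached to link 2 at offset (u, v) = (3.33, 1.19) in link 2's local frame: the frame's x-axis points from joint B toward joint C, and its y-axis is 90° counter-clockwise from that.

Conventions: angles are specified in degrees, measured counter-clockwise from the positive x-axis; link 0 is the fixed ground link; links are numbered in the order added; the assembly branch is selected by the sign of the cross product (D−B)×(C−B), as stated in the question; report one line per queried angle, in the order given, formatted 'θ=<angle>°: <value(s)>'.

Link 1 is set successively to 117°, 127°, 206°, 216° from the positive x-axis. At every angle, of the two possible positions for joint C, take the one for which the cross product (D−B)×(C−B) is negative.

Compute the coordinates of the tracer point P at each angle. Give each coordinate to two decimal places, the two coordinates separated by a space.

A=(0,0), D=(4.00,0)
θ=117°: B = A + 3.00·(cos117°, sin117°) = (-1.3620, 2.6730)
θ=117°: |BD| = 5.9913
θ=117°: circle(B,4.00) ∩ circle(D,9.00): a=-2.4289, h=3.1781
θ=117°:   candidates: C₊=(-2.1178,6.6010) cross=19.041; C₋=(-4.9536,0.9124) cross=-19.041
θ=117°:   branch - wants cross < 0 → take C=(-4.9536,0.9124) (cross=-19.041)
θ=117°: ex = (C−B)/|BC| = (-0.8979,-0.4402); ey = (0.4402,-0.8979)
θ=117°: P = B + 3.33·ex + 1.19·ey = (-3.8282,0.1387)
θ=127°: B = A + 3.00·(cos127°, sin127°) = (-1.8054, 2.3959)
θ=127°: |BD| = 6.2804
θ=127°: circle(B,4.00) ∩ circle(D,9.00): a=-2.0346, h=3.4439
θ=127°:   candidates: C₊=(-2.3724,6.3555) cross=21.629; C₋=(-5.0000,-0.0113) cross=-21.629
θ=127°:   branch - wants cross < 0 → take C=(-5.0000,-0.0113) (cross=-21.629)
θ=127°: ex = (C−B)/|BC| = (-0.7986,-0.6018); ey = (0.6018,-0.7986)
θ=127°: P = B + 3.33·ex + 1.19·ey = (-3.7487,-0.5585)
θ=206°: B = A + 3.00·(cos206°, sin206°) = (-2.6964, -1.3151)
θ=206°: |BD| = 6.8243
θ=206°: circle(B,4.00) ∩ circle(D,9.00): a=-1.3502, h=3.7652
θ=206°:   candidates: C₊=(-4.7469,2.1193) cross=25.695; C₋=(-3.2957,-5.2700) cross=-25.695
θ=206°:   branch - wants cross < 0 → take C=(-3.2957,-5.2700) (cross=-25.695)
θ=206°: ex = (C−B)/|BC| = (-0.1498,-0.9887); ey = (0.9887,-0.1498)
θ=206°: P = B + 3.33·ex + 1.19·ey = (-2.0188,-4.7858)
θ=216°: B = A + 3.00·(cos216°, sin216°) = (-2.4271, -1.7634)
θ=216°: |BD| = 6.6646
θ=216°: circle(B,4.00) ∩ circle(D,9.00): a=-1.5443, h=3.6899
θ=216°:   candidates: C₊=(-4.8926,1.3864) cross=24.591; C₋=(-2.9400,-5.7303) cross=-24.591
θ=216°:   branch - wants cross < 0 → take C=(-2.9400,-5.7303) (cross=-24.591)
θ=216°: ex = (C−B)/|BC| = (-0.1282,-0.9917); ey = (0.9917,-0.1282)
θ=216°: P = B + 3.33·ex + 1.19·ey = (-1.6739,-5.2185)

θ=117°: -3.83 0.14
θ=127°: -3.75 -0.56
θ=206°: -2.02 -4.79
θ=216°: -1.67 -5.22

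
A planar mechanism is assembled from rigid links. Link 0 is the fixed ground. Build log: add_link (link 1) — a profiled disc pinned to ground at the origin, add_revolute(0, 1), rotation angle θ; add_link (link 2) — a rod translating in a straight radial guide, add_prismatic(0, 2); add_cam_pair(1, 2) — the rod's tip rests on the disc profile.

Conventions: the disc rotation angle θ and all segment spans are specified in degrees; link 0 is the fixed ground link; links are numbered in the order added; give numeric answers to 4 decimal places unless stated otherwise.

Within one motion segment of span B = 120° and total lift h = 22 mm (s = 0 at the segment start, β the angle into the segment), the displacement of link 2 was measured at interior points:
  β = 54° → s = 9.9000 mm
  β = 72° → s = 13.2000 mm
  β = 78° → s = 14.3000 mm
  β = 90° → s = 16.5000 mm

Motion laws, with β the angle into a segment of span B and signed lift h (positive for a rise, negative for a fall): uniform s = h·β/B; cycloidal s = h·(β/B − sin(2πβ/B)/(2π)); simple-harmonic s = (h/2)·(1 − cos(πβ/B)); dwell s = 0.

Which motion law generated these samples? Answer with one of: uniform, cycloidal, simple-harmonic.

candidates at β/B = r: uniform s = h·r (linear in β); cycloidal s = h·(r − sin(2πr)/(2π)); simple-harmonic s = (h/2)(1 − cos(πr))
β=54°: printed 9.9000 | uniform 9.9000, cycloidal 8.8180, simple-harmonic 9.2792
β=72°: printed 13.2000 | uniform 13.2000, cycloidal 15.2581, simple-harmonic 14.3992
β=78°: printed 14.3000 | uniform 14.3000, cycloidal 17.1327, simple-harmonic 15.9939
β=90°: printed 16.5000 | uniform 16.5000, cycloidal 20.0014, simple-harmonic 18.7782
only one law matches every sample → uniform

uniform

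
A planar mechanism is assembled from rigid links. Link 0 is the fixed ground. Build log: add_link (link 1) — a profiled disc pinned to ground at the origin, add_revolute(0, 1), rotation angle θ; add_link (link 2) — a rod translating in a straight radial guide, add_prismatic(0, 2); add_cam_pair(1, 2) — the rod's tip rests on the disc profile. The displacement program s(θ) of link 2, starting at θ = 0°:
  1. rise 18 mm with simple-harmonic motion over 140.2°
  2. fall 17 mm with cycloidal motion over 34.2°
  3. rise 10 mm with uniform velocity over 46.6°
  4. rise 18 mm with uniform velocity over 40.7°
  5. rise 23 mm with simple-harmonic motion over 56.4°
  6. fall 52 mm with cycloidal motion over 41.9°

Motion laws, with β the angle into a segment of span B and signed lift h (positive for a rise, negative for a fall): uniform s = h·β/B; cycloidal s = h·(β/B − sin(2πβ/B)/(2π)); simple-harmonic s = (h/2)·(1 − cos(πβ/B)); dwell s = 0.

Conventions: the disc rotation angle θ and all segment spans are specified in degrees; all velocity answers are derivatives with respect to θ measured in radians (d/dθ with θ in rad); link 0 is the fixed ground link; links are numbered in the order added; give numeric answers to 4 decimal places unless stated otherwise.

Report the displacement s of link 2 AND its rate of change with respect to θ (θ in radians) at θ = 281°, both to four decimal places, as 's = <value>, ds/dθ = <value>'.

seg 1 [0°–140.2°] simple-harmonic, h=18: full span → s += 18 → s = 18.0000
seg 2 [140.2°–174.4°] cycloidal, h=-17: full span → s += -17 → s = 1.0000
seg 3 [174.4°–221°] uniform, h=10: full span → s += 10 → s = 11.0000
seg 4 [221°–261.7°] uniform, h=18: full span → s += 18 → s = 29.0000
seg 5 [261.7°–318.1°] simple-harmonic, h=23: θ=281° here. β=19.3, B=56.4. 23/2·(1 − cos(π·0.3422)) = 6.0296 → s = 35.0296
velocity in seg [261.7°–318.1°] (simple-harmonic), θ in radians: β = 19.3° = 0.3368 rad, B = 56.4° = 0.9844 rad; ds/dθ = (πh/(2B)) sin(πβ/B) = (π·23/(2·0.9844)) sin(π·0.3422) = 32.283678 mm/rad

s = 35.0296, ds/dθ = 32.2837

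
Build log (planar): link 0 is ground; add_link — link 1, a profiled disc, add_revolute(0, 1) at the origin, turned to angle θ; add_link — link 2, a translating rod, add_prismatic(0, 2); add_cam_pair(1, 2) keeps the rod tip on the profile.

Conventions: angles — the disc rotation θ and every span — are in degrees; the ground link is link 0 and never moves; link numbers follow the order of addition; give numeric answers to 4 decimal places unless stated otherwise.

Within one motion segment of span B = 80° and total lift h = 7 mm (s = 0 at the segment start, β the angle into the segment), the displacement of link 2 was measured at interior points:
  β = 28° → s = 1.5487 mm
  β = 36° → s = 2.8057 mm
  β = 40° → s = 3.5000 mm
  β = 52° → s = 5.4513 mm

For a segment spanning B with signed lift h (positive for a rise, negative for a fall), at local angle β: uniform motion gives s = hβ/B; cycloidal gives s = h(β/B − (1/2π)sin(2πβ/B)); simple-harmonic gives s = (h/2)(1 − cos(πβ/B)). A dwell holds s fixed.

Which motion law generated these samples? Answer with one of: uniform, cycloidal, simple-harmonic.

candidates at β/B = r: uniform s = h·r (linear in β); cycloidal s = h·(r − sin(2πr)/(2π)); simple-harmonic s = (h/2)(1 − cos(πr))
β=28°: printed 1.5487 | uniform 2.4500, cycloidal 1.5487, simple-harmonic 1.9110
β=36°: printed 2.8057 | uniform 3.1500, cycloidal 2.8057, simple-harmonic 2.9525
β=40°: printed 3.5000 | uniform 3.5000, cycloidal 3.5000, simple-harmonic 3.5000
β=52°: printed 5.4513 | uniform 4.5500, cycloidal 5.4513, simple-harmonic 5.0890
only one law matches every sample → cycloidal

cycloidal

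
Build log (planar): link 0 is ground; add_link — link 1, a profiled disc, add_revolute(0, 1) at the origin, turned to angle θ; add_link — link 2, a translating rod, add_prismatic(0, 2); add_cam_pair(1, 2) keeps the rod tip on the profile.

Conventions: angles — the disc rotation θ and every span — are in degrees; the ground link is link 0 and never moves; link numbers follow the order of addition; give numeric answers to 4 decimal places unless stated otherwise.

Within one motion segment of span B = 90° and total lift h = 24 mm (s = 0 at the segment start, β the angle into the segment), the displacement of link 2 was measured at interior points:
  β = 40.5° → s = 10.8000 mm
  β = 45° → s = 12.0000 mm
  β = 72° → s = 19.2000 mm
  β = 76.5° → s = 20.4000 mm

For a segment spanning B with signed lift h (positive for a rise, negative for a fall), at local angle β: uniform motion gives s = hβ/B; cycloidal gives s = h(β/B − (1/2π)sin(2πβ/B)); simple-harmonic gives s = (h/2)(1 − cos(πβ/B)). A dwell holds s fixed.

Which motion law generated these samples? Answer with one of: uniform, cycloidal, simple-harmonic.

candidates at β/B = r: uniform s = h·r (linear in β); cycloidal s = h·(r − sin(2πr)/(2π)); simple-harmonic s = (h/2)(1 − cos(πr))
β=40.5°: printed 10.8000 | uniform 10.8000, cycloidal 9.6196, simple-harmonic 10.1228
β=45°: printed 12.0000 | uniform 12.0000, cycloidal 12.0000, simple-harmonic 12.0000
β=72°: printed 19.2000 | uniform 19.2000, cycloidal 22.8328, simple-harmonic 21.7082
β=76.5°: printed 20.4000 | uniform 20.4000, cycloidal 23.4902, simple-harmonic 22.6921
only one law matches every sample → uniform

uniform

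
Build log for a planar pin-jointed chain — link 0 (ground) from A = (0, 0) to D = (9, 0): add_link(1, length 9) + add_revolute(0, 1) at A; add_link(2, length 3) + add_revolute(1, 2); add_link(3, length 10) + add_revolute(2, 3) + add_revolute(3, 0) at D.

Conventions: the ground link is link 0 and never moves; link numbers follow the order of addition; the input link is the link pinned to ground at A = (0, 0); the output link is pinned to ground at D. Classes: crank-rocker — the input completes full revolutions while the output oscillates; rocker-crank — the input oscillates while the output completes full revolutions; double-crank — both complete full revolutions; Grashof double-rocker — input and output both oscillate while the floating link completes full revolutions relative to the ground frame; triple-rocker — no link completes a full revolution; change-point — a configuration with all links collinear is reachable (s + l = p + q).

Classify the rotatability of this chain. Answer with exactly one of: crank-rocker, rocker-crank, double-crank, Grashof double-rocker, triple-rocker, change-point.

lengths: ground=9, input=9, coupler=3, output=10
sorted: s=3 (shortest), l=10 (longest), p+q=18
s + l = 13 vs p + q = 18
s + l < p + q (Grashof) with shortest = coupler link → Grashof double-rocker

Grashof double-rocker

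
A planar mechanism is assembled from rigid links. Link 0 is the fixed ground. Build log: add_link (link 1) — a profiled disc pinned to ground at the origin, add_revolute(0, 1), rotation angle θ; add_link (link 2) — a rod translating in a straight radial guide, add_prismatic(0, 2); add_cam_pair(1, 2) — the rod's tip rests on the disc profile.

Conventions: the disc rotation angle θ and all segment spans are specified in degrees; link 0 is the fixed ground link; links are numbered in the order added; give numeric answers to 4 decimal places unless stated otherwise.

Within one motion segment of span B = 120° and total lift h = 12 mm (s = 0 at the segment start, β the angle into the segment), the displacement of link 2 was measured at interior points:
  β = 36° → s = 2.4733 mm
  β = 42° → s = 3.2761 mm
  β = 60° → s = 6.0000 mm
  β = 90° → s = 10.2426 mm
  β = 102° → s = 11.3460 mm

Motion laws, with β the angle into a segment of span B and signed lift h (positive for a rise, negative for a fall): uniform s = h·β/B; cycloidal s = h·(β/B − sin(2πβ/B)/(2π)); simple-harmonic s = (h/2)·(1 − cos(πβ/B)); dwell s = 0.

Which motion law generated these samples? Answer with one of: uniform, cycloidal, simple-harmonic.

candidates at β/B = r: uniform s = h·r (linear in β); cycloidal s = h·(r − sin(2πr)/(2π)); simple-harmonic s = (h/2)(1 − cos(πr))
β=36°: printed 2.4733 | uniform 3.6000, cycloidal 1.7836, simple-harmonic 2.4733
β=42°: printed 3.2761 | uniform 4.2000, cycloidal 2.6549, simple-harmonic 3.2761
β=60°: printed 6.0000 | uniform 6.0000, cycloidal 6.0000, simple-harmonic 6.0000
β=90°: printed 10.2426 | uniform 9.0000, cycloidal 10.9099, simple-harmonic 10.2426
β=102°: printed 11.3460 | uniform 10.2000, cycloidal 11.7451, simple-harmonic 11.3460
only one law matches every sample → simple-harmonic

simple-harmonic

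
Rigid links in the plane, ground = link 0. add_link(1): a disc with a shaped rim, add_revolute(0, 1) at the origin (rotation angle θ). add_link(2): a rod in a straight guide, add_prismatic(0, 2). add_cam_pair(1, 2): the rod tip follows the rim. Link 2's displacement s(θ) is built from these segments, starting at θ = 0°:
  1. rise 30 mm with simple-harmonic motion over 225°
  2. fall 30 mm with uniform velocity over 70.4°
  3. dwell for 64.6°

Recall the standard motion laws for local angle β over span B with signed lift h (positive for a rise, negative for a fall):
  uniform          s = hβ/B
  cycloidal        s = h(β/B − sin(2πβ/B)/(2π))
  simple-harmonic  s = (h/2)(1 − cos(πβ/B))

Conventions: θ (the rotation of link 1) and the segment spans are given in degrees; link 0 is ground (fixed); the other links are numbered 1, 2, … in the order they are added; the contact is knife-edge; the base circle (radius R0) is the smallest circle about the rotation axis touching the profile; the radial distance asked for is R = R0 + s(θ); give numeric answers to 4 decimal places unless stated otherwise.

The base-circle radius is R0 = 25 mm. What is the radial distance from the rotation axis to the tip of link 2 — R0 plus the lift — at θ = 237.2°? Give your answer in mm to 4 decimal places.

segment 1 (0° to 225°, simple-harmonic, h = 30) is passed completely: s = 0.0000 + (30) = 30.0000
θ = 237.2° falls in segment 2 (225° to 295.4°, uniform, h = -30): β = 237.2 − 225 = 12.2°, B = 70.4°; Δs = -30·12.2/70.4 = -5.1989; s = 30.0000 − 5.1989 = 24.8011
R = R0 + s = 25 + 24.8011 = 49.8011

49.8011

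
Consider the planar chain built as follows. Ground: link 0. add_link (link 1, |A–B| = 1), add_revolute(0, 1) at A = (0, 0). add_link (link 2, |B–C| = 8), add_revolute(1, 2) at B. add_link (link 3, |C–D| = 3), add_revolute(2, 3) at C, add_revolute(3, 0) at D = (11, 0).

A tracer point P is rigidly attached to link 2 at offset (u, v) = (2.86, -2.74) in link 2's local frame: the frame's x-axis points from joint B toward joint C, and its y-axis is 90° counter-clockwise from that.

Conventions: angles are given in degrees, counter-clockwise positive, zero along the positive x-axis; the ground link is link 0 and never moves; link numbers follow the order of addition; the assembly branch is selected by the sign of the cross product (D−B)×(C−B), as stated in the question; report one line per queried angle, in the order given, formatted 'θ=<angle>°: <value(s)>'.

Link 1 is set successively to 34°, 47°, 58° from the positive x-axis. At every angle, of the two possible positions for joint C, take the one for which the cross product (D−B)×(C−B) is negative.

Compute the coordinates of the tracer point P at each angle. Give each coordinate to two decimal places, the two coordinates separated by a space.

A=(0,0), D=(11.00,0)
θ=34°: B = A + 1.00·(cos34°, sin34°) = (0.8290, 0.5592)
θ=34°: |BD| = 10.1863
θ=34°: circle(B,8.00) ∩ circle(D,3.00): a=7.7929, h=1.8087
θ=34°:   candidates: C₊=(8.7094,1.9373) cross=18.424; C₋=(8.5109,-1.6746) cross=-18.424
θ=34°:   branch - wants cross < 0 → take C=(8.5109,-1.6746) (cross=-18.424)
θ=34°: ex = (C−B)/|BC| = (0.9602,-0.2792); ey = (0.2792,0.9602)
θ=34°: P = B + 2.86·ex + -2.74·ey = (2.8102,-2.8704)
θ=47°: B = A + 1.00·(cos47°, sin47°) = (0.6820, 0.7314)
θ=47°: |BD| = 10.3439
θ=47°: circle(B,8.00) ∩ circle(D,3.00): a=7.8305, h=1.6380
θ=47°:   candidates: C₊=(8.6087,1.8116) cross=16.943; C₋=(8.3771,-1.4562) cross=-16.943
θ=47°:   branch - wants cross < 0 → take C=(8.3771,-1.4562) (cross=-16.943)
θ=47°: ex = (C−B)/|BC| = (0.9619,-0.2734); ey = (0.2734,0.9619)
θ=47°: P = B + 2.86·ex + -2.74·ey = (2.6838,-2.6863)
θ=58°: B = A + 1.00·(cos58°, sin58°) = (0.5299, 0.8480)
θ=58°: |BD| = 10.5044
θ=58°: circle(B,8.00) ∩ circle(D,3.00): a=7.8701, h=1.4356
θ=58°:   candidates: C₊=(8.4903,1.6435) cross=15.080; C₋=(8.2585,-1.2182) cross=-15.080
θ=58°:   branch - wants cross < 0 → take C=(8.2585,-1.2182) (cross=-15.080)
θ=58°: ex = (C−B)/|BC| = (0.9661,-0.2583); ey = (0.2583,0.9661)
θ=58°: P = B + 2.86·ex + -2.74·ey = (2.5852,-2.5377)

θ=34°: 2.81 -2.87
θ=47°: 2.68 -2.69
θ=58°: 2.59 -2.54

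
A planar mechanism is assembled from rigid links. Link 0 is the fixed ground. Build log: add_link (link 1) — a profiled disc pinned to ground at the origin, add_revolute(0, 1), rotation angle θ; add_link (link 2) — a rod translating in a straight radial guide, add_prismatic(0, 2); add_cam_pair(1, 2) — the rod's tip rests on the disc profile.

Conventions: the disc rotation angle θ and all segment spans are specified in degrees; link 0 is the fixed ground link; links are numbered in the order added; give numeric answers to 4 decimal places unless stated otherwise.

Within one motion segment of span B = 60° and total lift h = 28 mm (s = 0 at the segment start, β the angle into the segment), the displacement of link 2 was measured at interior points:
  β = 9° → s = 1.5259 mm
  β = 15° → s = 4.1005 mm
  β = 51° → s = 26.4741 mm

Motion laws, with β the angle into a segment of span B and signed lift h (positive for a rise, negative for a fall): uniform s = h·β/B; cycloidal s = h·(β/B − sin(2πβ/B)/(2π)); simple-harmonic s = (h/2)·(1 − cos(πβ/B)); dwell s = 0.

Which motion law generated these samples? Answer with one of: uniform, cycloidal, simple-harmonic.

candidates at β/B = r: uniform s = h·r (linear in β); cycloidal s = h·(r − sin(2πr)/(2π)); simple-harmonic s = (h/2)(1 − cos(πr))
β=9°: printed 1.5259 | uniform 4.2000, cycloidal 0.5947, simple-harmonic 1.5259
β=15°: printed 4.1005 | uniform 7.0000, cycloidal 2.5437, simple-harmonic 4.1005
β=51°: printed 26.4741 | uniform 23.8000, cycloidal 27.4053, simple-harmonic 26.4741
only one law matches every sample → simple-harmonic

simple-harmonic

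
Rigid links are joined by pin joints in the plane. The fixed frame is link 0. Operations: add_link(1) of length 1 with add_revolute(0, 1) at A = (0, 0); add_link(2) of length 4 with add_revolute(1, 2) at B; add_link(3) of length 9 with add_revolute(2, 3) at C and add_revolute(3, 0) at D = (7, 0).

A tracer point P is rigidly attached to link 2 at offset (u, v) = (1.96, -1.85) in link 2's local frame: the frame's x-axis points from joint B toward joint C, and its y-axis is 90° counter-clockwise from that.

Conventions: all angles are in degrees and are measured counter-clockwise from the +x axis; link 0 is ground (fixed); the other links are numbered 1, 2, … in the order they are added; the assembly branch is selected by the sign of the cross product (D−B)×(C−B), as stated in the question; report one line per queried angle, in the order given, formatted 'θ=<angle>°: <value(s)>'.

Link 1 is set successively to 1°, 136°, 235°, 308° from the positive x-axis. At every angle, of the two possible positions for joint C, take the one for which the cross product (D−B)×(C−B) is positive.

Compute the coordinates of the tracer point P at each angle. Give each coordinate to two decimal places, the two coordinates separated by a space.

A=(0,0), D=(7.00,0)
θ=1°: B = A + 1.00·(cos1°, sin1°) = (0.9998, 0.0175)
θ=1°: |BD| = 6.0002
θ=1°: circle(B,4.00) ∩ circle(D,9.00): a=-2.4164, h=3.1876
θ=1°:   candidates: C₊=(-1.4073,3.2121) cross=19.126; C₋=(-1.4258,-3.1631) cross=-19.126
θ=1°:   branch + wants cross > 0 → take C=(-1.4073,3.2121) (cross=19.126)
θ=1°: ex = (C−B)/|BC| = (-0.6018,0.7987); ey = (-0.7987,-0.6018)
θ=1°: P = B + 1.96·ex + -1.85·ey = (1.2979,2.6961)
θ=136°: B = A + 1.00·(cos136°, sin136°) = (-0.7193, 0.6947)
θ=136°: |BD| = 7.7505
θ=136°: circle(B,4.00) ∩ circle(D,9.00): a=-0.3180, h=3.9873
θ=136°:   candidates: C₊=(-0.6787,4.6945) cross=30.904; C₋=(-1.3934,-3.2481) cross=-30.904
θ=136°:   branch + wants cross > 0 → take C=(-0.6787,4.6945) (cross=30.904)
θ=136°: ex = (C−B)/|BC| = (0.0102,0.9999); ey = (-0.9999,0.0102)
θ=136°: P = B + 1.96·ex + -1.85·ey = (1.1505,2.6358)
θ=235°: B = A + 1.00·(cos235°, sin235°) = (-0.5736, -0.8192)
θ=235°: |BD| = 7.6177
θ=235°: circle(B,4.00) ∩ circle(D,9.00): a=-0.4575, h=3.9738
θ=235°:   candidates: C₊=(-1.4557,3.0824) cross=30.271; C₋=(-0.6011,-4.8191) cross=-30.271
θ=235°:   branch + wants cross > 0 → take C=(-1.4557,3.0824) (cross=30.271)
θ=235°: ex = (C−B)/|BC| = (-0.2205,0.9754); ey = (-0.9754,-0.2205)
θ=235°: P = B + 1.96·ex + -1.85·ey = (0.7986,1.5006)
θ=308°: B = A + 1.00·(cos308°, sin308°) = (0.6157, -0.7880)
θ=308°: |BD| = 6.4328
θ=308°: circle(B,4.00) ∩ circle(D,9.00): a=-1.8358, h=3.5538
θ=308°:   candidates: C₊=(-1.6417,2.5142) cross=22.861; C₋=(-0.7710,-4.5400) cross=-22.861
θ=308°:   branch + wants cross > 0 → take C=(-1.6417,2.5142) (cross=22.861)
θ=308°: ex = (C−B)/|BC| = (-0.5643,0.8255); ey = (-0.8255,-0.5643)
θ=308°: P = B + 1.96·ex + -1.85·ey = (1.0368,1.8741)

θ=1°: 1.30 2.70
θ=136°: 1.15 2.64
θ=235°: 0.80 1.50
θ=308°: 1.04 1.87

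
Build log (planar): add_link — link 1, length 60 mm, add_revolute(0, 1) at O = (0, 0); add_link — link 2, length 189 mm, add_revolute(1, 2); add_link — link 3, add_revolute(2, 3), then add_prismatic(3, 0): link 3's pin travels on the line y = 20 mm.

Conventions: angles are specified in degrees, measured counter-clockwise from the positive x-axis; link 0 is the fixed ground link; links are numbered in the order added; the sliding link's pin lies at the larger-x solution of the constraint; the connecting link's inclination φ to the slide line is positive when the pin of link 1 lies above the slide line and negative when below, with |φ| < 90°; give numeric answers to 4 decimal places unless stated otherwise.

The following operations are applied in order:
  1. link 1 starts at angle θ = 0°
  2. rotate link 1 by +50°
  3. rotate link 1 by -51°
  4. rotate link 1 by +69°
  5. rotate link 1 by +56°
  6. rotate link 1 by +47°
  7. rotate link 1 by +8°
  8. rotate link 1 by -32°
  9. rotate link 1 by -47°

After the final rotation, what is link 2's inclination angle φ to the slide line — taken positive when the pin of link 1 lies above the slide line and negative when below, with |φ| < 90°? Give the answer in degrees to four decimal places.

geometry: r = 60 mm, L = 189 mm, e = 20 mm; θ starts at 0°
rotate link 1 by +50°: θ ← 0° +50° = 50°
rotate link 1 by -51°: θ ← 50° -51° = -1°
rotate link 1 by +69°: θ ← -1° +69° = 68°
rotate link 1 by +56°: θ ← 68° +56° = 124°
rotate link 1 by +47°: θ ← 124° +47° = 171°
rotate link 1 by +8°: θ ← 171° +8° = 179°
rotate link 1 by -32°: θ ← 179° -32° = 147°
rotate link 1 by -47°: θ ← 147° -47° = 100°
h = r sin θ − e = 59.088465 − 20 = 39.088465
sin φ = h / L = 39.088465 / 189 = 0.20681728
φ = arcsin(0.20681728) = 11.935901°

11.9359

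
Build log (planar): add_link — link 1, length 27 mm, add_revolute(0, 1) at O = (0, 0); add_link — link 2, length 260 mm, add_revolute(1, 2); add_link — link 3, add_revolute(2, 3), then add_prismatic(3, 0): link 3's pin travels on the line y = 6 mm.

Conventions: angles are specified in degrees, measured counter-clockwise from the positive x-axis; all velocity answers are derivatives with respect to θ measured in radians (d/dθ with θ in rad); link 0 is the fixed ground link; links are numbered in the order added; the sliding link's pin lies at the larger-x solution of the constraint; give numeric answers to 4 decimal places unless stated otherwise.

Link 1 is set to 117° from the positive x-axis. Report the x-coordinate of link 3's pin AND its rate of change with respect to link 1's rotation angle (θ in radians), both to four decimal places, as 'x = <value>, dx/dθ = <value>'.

geometry: r = 27 mm, L = 260 mm, e = 6 mm
crank pin P = (r cos θ, r sin θ) = (-12.257743, 24.057176)
h = r sin θ − e = 24.057176 − 6 = 18.057176
x = r cos θ + √(L² − h²) = -12.257743 + 259.372200 = 247.114457
dx/dθ = −r sin θ − h·r cos θ/√(L² − h²) (θ in radians; h = 18.057176) = -23.203807

x = 247.1145, dx/dθ = -23.2038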